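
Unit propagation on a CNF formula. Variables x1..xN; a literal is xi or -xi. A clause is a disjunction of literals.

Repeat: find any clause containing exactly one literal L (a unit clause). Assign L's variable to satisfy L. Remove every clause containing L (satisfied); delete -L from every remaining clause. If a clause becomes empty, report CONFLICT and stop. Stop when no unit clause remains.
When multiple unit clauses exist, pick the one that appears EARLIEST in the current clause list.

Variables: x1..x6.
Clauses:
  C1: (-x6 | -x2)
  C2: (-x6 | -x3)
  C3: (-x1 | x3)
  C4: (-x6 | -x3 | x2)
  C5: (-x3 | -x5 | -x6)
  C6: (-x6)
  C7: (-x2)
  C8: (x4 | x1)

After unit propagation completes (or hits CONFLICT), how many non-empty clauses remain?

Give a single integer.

Answer: 2

Derivation:
unit clause [-6] forces x6=F; simplify:
  satisfied 5 clause(s); 3 remain; assigned so far: [6]
unit clause [-2] forces x2=F; simplify:
  satisfied 1 clause(s); 2 remain; assigned so far: [2, 6]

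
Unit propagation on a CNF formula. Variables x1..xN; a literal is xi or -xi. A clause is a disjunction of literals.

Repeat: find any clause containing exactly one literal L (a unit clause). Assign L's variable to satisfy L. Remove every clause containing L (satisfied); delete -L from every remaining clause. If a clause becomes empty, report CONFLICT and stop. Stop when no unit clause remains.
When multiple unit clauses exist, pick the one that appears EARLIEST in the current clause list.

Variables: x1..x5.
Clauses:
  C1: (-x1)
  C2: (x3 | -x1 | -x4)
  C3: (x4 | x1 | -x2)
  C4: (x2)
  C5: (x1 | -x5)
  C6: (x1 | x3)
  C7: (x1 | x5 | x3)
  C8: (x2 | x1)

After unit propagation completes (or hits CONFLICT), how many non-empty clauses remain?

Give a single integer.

Answer: 0

Derivation:
unit clause [-1] forces x1=F; simplify:
  drop 1 from [4, 1, -2] -> [4, -2]
  drop 1 from [1, -5] -> [-5]
  drop 1 from [1, 3] -> [3]
  drop 1 from [1, 5, 3] -> [5, 3]
  drop 1 from [2, 1] -> [2]
  satisfied 2 clause(s); 6 remain; assigned so far: [1]
unit clause [2] forces x2=T; simplify:
  drop -2 from [4, -2] -> [4]
  satisfied 2 clause(s); 4 remain; assigned so far: [1, 2]
unit clause [4] forces x4=T; simplify:
  satisfied 1 clause(s); 3 remain; assigned so far: [1, 2, 4]
unit clause [-5] forces x5=F; simplify:
  drop 5 from [5, 3] -> [3]
  satisfied 1 clause(s); 2 remain; assigned so far: [1, 2, 4, 5]
unit clause [3] forces x3=T; simplify:
  satisfied 2 clause(s); 0 remain; assigned so far: [1, 2, 3, 4, 5]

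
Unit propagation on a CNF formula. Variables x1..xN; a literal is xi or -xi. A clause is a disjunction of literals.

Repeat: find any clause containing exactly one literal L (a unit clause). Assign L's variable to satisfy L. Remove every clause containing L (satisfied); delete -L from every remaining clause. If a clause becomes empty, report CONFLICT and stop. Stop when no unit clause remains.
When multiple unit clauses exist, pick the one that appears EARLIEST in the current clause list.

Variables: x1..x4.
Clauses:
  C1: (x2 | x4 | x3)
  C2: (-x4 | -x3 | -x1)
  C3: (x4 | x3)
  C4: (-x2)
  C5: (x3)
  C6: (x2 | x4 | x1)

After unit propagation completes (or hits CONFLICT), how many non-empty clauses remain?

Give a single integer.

Answer: 2

Derivation:
unit clause [-2] forces x2=F; simplify:
  drop 2 from [2, 4, 3] -> [4, 3]
  drop 2 from [2, 4, 1] -> [4, 1]
  satisfied 1 clause(s); 5 remain; assigned so far: [2]
unit clause [3] forces x3=T; simplify:
  drop -3 from [-4, -3, -1] -> [-4, -1]
  satisfied 3 clause(s); 2 remain; assigned so far: [2, 3]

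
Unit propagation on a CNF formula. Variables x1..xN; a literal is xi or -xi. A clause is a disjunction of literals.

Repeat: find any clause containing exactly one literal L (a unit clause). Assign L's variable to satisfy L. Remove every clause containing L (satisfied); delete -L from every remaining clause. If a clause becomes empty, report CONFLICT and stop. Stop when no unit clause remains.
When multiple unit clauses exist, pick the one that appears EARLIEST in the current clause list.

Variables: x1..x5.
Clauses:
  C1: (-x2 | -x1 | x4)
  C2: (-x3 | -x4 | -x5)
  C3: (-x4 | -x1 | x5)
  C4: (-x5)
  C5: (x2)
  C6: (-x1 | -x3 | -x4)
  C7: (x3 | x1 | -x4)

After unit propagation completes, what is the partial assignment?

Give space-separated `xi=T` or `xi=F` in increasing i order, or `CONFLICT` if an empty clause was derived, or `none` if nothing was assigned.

unit clause [-5] forces x5=F; simplify:
  drop 5 from [-4, -1, 5] -> [-4, -1]
  satisfied 2 clause(s); 5 remain; assigned so far: [5]
unit clause [2] forces x2=T; simplify:
  drop -2 from [-2, -1, 4] -> [-1, 4]
  satisfied 1 clause(s); 4 remain; assigned so far: [2, 5]

Answer: x2=T x5=F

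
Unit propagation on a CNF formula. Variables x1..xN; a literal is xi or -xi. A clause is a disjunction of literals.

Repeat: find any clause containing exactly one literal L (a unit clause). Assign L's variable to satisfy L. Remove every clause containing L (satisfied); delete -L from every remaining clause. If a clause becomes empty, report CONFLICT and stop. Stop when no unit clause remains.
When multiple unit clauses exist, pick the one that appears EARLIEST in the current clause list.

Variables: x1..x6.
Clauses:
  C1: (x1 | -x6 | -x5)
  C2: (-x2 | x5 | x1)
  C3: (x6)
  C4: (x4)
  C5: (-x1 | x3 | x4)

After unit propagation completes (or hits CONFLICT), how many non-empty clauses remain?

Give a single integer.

Answer: 2

Derivation:
unit clause [6] forces x6=T; simplify:
  drop -6 from [1, -6, -5] -> [1, -5]
  satisfied 1 clause(s); 4 remain; assigned so far: [6]
unit clause [4] forces x4=T; simplify:
  satisfied 2 clause(s); 2 remain; assigned so far: [4, 6]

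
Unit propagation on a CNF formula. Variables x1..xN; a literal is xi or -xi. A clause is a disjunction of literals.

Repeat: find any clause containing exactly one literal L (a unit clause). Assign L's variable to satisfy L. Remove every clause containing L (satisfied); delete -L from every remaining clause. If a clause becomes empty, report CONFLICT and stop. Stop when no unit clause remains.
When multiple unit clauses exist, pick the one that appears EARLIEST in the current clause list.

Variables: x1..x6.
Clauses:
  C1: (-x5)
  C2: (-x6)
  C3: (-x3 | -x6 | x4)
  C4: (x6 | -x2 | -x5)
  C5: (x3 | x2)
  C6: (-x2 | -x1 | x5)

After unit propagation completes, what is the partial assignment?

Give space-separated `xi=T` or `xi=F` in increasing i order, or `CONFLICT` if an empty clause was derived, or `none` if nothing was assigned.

unit clause [-5] forces x5=F; simplify:
  drop 5 from [-2, -1, 5] -> [-2, -1]
  satisfied 2 clause(s); 4 remain; assigned so far: [5]
unit clause [-6] forces x6=F; simplify:
  satisfied 2 clause(s); 2 remain; assigned so far: [5, 6]

Answer: x5=F x6=F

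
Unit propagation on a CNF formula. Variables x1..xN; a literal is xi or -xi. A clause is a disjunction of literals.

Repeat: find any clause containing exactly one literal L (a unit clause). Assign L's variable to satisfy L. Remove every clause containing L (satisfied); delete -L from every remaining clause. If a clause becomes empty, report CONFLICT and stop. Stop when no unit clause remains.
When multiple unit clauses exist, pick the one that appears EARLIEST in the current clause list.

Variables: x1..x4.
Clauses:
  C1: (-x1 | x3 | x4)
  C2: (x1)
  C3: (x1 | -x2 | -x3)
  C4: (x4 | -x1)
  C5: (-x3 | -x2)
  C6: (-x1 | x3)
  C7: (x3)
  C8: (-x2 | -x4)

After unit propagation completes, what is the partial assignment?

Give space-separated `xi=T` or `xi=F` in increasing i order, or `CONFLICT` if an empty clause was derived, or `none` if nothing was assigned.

Answer: x1=T x2=F x3=T x4=T

Derivation:
unit clause [1] forces x1=T; simplify:
  drop -1 from [-1, 3, 4] -> [3, 4]
  drop -1 from [4, -1] -> [4]
  drop -1 from [-1, 3] -> [3]
  satisfied 2 clause(s); 6 remain; assigned so far: [1]
unit clause [4] forces x4=T; simplify:
  drop -4 from [-2, -4] -> [-2]
  satisfied 2 clause(s); 4 remain; assigned so far: [1, 4]
unit clause [3] forces x3=T; simplify:
  drop -3 from [-3, -2] -> [-2]
  satisfied 2 clause(s); 2 remain; assigned so far: [1, 3, 4]
unit clause [-2] forces x2=F; simplify:
  satisfied 2 clause(s); 0 remain; assigned so far: [1, 2, 3, 4]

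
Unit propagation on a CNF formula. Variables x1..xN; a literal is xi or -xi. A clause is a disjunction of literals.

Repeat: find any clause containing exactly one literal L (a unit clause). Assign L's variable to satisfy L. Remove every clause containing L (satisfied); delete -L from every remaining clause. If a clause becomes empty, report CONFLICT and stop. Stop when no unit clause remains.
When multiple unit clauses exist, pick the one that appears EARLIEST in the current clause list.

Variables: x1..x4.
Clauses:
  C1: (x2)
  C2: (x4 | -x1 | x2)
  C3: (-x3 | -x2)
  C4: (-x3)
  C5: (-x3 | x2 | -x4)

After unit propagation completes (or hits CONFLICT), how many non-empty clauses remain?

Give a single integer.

unit clause [2] forces x2=T; simplify:
  drop -2 from [-3, -2] -> [-3]
  satisfied 3 clause(s); 2 remain; assigned so far: [2]
unit clause [-3] forces x3=F; simplify:
  satisfied 2 clause(s); 0 remain; assigned so far: [2, 3]

Answer: 0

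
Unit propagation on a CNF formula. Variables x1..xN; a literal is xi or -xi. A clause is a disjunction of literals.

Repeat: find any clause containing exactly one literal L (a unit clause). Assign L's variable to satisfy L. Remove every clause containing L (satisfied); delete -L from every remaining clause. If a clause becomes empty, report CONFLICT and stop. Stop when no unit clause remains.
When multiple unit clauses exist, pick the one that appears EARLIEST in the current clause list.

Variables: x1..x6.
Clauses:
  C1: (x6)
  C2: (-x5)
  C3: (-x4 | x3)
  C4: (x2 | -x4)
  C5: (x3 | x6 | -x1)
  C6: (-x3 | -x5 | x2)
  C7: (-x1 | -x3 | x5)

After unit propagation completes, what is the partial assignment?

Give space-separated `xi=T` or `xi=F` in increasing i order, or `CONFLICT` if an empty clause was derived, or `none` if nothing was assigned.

unit clause [6] forces x6=T; simplify:
  satisfied 2 clause(s); 5 remain; assigned so far: [6]
unit clause [-5] forces x5=F; simplify:
  drop 5 from [-1, -3, 5] -> [-1, -3]
  satisfied 2 clause(s); 3 remain; assigned so far: [5, 6]

Answer: x5=F x6=T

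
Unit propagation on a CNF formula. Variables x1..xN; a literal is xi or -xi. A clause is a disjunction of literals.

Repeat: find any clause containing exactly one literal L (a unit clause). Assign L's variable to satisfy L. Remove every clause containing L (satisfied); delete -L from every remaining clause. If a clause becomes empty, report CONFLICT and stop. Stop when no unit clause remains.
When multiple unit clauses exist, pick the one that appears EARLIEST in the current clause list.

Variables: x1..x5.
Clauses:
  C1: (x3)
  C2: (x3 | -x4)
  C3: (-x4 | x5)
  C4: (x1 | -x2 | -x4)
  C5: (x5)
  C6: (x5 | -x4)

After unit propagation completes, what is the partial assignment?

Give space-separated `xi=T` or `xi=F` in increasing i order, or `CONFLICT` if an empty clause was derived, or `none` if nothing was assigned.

Answer: x3=T x5=T

Derivation:
unit clause [3] forces x3=T; simplify:
  satisfied 2 clause(s); 4 remain; assigned so far: [3]
unit clause [5] forces x5=T; simplify:
  satisfied 3 clause(s); 1 remain; assigned so far: [3, 5]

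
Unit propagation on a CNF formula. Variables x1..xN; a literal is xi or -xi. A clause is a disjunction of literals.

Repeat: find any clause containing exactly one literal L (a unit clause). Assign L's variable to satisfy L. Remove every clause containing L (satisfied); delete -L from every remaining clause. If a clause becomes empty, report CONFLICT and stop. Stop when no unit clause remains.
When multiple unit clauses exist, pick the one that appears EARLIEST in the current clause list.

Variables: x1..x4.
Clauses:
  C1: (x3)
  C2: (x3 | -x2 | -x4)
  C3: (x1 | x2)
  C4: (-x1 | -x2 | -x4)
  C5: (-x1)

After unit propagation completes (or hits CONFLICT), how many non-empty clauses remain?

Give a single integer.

unit clause [3] forces x3=T; simplify:
  satisfied 2 clause(s); 3 remain; assigned so far: [3]
unit clause [-1] forces x1=F; simplify:
  drop 1 from [1, 2] -> [2]
  satisfied 2 clause(s); 1 remain; assigned so far: [1, 3]
unit clause [2] forces x2=T; simplify:
  satisfied 1 clause(s); 0 remain; assigned so far: [1, 2, 3]

Answer: 0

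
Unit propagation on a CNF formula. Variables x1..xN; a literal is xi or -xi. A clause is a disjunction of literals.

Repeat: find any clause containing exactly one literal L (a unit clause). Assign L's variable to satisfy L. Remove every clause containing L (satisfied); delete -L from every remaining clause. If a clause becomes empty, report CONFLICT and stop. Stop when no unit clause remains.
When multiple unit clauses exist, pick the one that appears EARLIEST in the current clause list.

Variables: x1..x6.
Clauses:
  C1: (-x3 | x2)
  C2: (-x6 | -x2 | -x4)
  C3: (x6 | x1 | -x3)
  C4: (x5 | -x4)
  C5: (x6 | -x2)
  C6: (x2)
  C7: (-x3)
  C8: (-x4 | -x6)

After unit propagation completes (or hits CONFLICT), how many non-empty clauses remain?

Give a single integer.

Answer: 0

Derivation:
unit clause [2] forces x2=T; simplify:
  drop -2 from [-6, -2, -4] -> [-6, -4]
  drop -2 from [6, -2] -> [6]
  satisfied 2 clause(s); 6 remain; assigned so far: [2]
unit clause [6] forces x6=T; simplify:
  drop -6 from [-6, -4] -> [-4]
  drop -6 from [-4, -6] -> [-4]
  satisfied 2 clause(s); 4 remain; assigned so far: [2, 6]
unit clause [-4] forces x4=F; simplify:
  satisfied 3 clause(s); 1 remain; assigned so far: [2, 4, 6]
unit clause [-3] forces x3=F; simplify:
  satisfied 1 clause(s); 0 remain; assigned so far: [2, 3, 4, 6]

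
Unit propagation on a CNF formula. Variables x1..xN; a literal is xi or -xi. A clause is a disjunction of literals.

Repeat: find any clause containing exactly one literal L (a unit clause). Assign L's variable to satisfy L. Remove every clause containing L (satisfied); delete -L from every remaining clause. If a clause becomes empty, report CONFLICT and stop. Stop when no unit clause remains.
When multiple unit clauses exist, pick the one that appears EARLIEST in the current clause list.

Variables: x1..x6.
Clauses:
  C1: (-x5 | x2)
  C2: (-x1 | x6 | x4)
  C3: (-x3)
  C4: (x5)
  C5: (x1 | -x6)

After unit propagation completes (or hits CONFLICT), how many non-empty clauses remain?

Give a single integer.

Answer: 2

Derivation:
unit clause [-3] forces x3=F; simplify:
  satisfied 1 clause(s); 4 remain; assigned so far: [3]
unit clause [5] forces x5=T; simplify:
  drop -5 from [-5, 2] -> [2]
  satisfied 1 clause(s); 3 remain; assigned so far: [3, 5]
unit clause [2] forces x2=T; simplify:
  satisfied 1 clause(s); 2 remain; assigned so far: [2, 3, 5]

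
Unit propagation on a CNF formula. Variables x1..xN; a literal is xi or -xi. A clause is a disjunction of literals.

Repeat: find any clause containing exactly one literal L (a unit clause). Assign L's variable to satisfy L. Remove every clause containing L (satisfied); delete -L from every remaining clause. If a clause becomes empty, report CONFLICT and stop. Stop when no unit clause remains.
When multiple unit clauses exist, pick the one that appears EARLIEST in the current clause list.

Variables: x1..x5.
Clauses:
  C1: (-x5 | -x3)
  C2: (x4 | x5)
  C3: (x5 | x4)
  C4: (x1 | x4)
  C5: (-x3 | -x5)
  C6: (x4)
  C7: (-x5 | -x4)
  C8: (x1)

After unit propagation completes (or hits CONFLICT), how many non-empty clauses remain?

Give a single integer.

unit clause [4] forces x4=T; simplify:
  drop -4 from [-5, -4] -> [-5]
  satisfied 4 clause(s); 4 remain; assigned so far: [4]
unit clause [-5] forces x5=F; simplify:
  satisfied 3 clause(s); 1 remain; assigned so far: [4, 5]
unit clause [1] forces x1=T; simplify:
  satisfied 1 clause(s); 0 remain; assigned so far: [1, 4, 5]

Answer: 0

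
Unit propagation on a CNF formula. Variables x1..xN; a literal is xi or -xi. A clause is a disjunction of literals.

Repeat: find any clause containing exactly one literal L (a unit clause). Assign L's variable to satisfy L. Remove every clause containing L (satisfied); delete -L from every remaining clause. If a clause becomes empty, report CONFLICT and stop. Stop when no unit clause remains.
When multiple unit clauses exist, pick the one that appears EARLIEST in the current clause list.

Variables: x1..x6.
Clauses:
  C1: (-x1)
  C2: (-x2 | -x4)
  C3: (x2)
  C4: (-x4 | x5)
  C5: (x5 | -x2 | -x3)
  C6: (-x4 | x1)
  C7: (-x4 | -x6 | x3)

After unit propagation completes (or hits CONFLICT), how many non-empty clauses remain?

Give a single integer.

Answer: 1

Derivation:
unit clause [-1] forces x1=F; simplify:
  drop 1 from [-4, 1] -> [-4]
  satisfied 1 clause(s); 6 remain; assigned so far: [1]
unit clause [2] forces x2=T; simplify:
  drop -2 from [-2, -4] -> [-4]
  drop -2 from [5, -2, -3] -> [5, -3]
  satisfied 1 clause(s); 5 remain; assigned so far: [1, 2]
unit clause [-4] forces x4=F; simplify:
  satisfied 4 clause(s); 1 remain; assigned so far: [1, 2, 4]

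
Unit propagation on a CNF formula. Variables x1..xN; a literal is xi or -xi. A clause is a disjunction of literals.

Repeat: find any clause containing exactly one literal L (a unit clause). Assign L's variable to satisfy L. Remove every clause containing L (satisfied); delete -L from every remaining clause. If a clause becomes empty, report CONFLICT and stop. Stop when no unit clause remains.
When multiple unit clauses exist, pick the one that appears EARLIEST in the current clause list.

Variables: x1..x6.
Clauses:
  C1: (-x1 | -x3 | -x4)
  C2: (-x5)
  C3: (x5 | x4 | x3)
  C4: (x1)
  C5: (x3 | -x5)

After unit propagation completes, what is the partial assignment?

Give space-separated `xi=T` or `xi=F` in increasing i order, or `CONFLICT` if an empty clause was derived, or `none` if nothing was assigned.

unit clause [-5] forces x5=F; simplify:
  drop 5 from [5, 4, 3] -> [4, 3]
  satisfied 2 clause(s); 3 remain; assigned so far: [5]
unit clause [1] forces x1=T; simplify:
  drop -1 from [-1, -3, -4] -> [-3, -4]
  satisfied 1 clause(s); 2 remain; assigned so far: [1, 5]

Answer: x1=T x5=F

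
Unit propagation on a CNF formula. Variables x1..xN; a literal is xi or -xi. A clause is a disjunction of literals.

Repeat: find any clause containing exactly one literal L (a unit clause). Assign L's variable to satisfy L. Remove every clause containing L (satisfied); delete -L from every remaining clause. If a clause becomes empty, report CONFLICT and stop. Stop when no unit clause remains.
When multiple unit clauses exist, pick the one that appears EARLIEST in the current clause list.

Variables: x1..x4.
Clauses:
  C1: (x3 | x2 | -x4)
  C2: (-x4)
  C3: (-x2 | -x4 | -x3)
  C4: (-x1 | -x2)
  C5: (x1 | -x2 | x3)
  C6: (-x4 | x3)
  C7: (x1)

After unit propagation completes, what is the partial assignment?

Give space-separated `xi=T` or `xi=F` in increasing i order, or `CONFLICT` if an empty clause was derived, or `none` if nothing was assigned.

unit clause [-4] forces x4=F; simplify:
  satisfied 4 clause(s); 3 remain; assigned so far: [4]
unit clause [1] forces x1=T; simplify:
  drop -1 from [-1, -2] -> [-2]
  satisfied 2 clause(s); 1 remain; assigned so far: [1, 4]
unit clause [-2] forces x2=F; simplify:
  satisfied 1 clause(s); 0 remain; assigned so far: [1, 2, 4]

Answer: x1=T x2=F x4=F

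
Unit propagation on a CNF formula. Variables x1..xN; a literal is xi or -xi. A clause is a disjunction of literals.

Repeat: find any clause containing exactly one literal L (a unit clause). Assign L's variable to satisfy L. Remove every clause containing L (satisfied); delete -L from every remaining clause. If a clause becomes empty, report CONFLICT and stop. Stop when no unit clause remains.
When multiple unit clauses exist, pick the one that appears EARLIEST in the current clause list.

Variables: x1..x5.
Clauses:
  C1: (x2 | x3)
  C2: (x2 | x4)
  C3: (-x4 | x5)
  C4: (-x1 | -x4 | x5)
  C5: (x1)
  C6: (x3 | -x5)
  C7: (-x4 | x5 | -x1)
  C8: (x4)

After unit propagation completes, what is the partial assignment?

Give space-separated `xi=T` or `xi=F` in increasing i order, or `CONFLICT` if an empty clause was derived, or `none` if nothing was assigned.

unit clause [1] forces x1=T; simplify:
  drop -1 from [-1, -4, 5] -> [-4, 5]
  drop -1 from [-4, 5, -1] -> [-4, 5]
  satisfied 1 clause(s); 7 remain; assigned so far: [1]
unit clause [4] forces x4=T; simplify:
  drop -4 from [-4, 5] -> [5]
  drop -4 from [-4, 5] -> [5]
  drop -4 from [-4, 5] -> [5]
  satisfied 2 clause(s); 5 remain; assigned so far: [1, 4]
unit clause [5] forces x5=T; simplify:
  drop -5 from [3, -5] -> [3]
  satisfied 3 clause(s); 2 remain; assigned so far: [1, 4, 5]
unit clause [3] forces x3=T; simplify:
  satisfied 2 clause(s); 0 remain; assigned so far: [1, 3, 4, 5]

Answer: x1=T x3=T x4=T x5=T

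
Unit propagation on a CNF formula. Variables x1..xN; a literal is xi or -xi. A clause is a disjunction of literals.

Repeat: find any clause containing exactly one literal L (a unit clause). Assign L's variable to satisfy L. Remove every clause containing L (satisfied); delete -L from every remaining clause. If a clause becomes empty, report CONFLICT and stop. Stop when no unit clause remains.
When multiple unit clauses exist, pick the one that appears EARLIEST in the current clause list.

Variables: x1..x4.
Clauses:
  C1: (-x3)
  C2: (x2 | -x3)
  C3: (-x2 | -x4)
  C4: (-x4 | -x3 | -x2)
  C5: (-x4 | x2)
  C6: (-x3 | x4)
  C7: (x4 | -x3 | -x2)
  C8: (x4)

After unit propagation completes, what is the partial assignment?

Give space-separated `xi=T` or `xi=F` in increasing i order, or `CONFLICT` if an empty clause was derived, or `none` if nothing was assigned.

Answer: CONFLICT

Derivation:
unit clause [-3] forces x3=F; simplify:
  satisfied 5 clause(s); 3 remain; assigned so far: [3]
unit clause [4] forces x4=T; simplify:
  drop -4 from [-2, -4] -> [-2]
  drop -4 from [-4, 2] -> [2]
  satisfied 1 clause(s); 2 remain; assigned so far: [3, 4]
unit clause [-2] forces x2=F; simplify:
  drop 2 from [2] -> [] (empty!)
  satisfied 1 clause(s); 1 remain; assigned so far: [2, 3, 4]
CONFLICT (empty clause)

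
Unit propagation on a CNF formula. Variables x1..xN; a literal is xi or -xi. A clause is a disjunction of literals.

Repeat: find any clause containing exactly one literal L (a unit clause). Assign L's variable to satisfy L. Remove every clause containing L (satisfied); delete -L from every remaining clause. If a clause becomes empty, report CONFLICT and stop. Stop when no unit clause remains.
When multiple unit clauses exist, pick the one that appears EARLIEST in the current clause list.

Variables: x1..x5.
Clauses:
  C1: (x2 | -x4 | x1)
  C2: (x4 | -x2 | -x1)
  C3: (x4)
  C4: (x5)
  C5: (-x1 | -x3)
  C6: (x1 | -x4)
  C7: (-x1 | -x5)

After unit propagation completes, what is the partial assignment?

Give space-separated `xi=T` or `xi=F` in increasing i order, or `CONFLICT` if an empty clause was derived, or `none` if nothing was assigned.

unit clause [4] forces x4=T; simplify:
  drop -4 from [2, -4, 1] -> [2, 1]
  drop -4 from [1, -4] -> [1]
  satisfied 2 clause(s); 5 remain; assigned so far: [4]
unit clause [5] forces x5=T; simplify:
  drop -5 from [-1, -5] -> [-1]
  satisfied 1 clause(s); 4 remain; assigned so far: [4, 5]
unit clause [1] forces x1=T; simplify:
  drop -1 from [-1, -3] -> [-3]
  drop -1 from [-1] -> [] (empty!)
  satisfied 2 clause(s); 2 remain; assigned so far: [1, 4, 5]
CONFLICT (empty clause)

Answer: CONFLICT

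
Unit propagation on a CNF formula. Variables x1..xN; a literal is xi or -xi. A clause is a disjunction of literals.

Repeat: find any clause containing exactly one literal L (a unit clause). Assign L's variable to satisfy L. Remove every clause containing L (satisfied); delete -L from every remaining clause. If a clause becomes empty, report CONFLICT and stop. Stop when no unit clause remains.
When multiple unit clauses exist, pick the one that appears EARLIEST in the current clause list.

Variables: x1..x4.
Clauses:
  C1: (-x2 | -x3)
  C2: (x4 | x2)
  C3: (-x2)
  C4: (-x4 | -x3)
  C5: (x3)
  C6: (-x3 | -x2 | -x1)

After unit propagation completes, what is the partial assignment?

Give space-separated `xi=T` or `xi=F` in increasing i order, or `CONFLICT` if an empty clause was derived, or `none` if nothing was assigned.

Answer: CONFLICT

Derivation:
unit clause [-2] forces x2=F; simplify:
  drop 2 from [4, 2] -> [4]
  satisfied 3 clause(s); 3 remain; assigned so far: [2]
unit clause [4] forces x4=T; simplify:
  drop -4 from [-4, -3] -> [-3]
  satisfied 1 clause(s); 2 remain; assigned so far: [2, 4]
unit clause [-3] forces x3=F; simplify:
  drop 3 from [3] -> [] (empty!)
  satisfied 1 clause(s); 1 remain; assigned so far: [2, 3, 4]
CONFLICT (empty clause)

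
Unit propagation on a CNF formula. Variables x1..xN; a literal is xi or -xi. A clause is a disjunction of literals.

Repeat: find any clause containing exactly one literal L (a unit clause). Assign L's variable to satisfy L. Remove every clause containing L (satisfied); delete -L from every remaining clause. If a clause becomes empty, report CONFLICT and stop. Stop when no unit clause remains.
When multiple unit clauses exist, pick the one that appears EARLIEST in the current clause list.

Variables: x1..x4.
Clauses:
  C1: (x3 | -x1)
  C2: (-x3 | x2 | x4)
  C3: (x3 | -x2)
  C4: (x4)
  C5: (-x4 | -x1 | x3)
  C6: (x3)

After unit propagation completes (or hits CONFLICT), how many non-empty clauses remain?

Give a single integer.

Answer: 0

Derivation:
unit clause [4] forces x4=T; simplify:
  drop -4 from [-4, -1, 3] -> [-1, 3]
  satisfied 2 clause(s); 4 remain; assigned so far: [4]
unit clause [3] forces x3=T; simplify:
  satisfied 4 clause(s); 0 remain; assigned so far: [3, 4]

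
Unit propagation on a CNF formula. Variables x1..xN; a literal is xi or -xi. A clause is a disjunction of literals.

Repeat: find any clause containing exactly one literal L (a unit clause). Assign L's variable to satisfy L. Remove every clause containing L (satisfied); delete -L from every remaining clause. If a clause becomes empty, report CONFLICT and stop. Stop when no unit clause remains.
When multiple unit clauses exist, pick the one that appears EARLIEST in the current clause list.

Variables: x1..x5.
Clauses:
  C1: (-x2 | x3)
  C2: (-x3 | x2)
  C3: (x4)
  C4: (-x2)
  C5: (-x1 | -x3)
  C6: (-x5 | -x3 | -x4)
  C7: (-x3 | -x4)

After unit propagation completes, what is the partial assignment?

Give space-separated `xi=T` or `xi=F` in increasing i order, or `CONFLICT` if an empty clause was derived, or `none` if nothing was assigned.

unit clause [4] forces x4=T; simplify:
  drop -4 from [-5, -3, -4] -> [-5, -3]
  drop -4 from [-3, -4] -> [-3]
  satisfied 1 clause(s); 6 remain; assigned so far: [4]
unit clause [-2] forces x2=F; simplify:
  drop 2 from [-3, 2] -> [-3]
  satisfied 2 clause(s); 4 remain; assigned so far: [2, 4]
unit clause [-3] forces x3=F; simplify:
  satisfied 4 clause(s); 0 remain; assigned so far: [2, 3, 4]

Answer: x2=F x3=F x4=T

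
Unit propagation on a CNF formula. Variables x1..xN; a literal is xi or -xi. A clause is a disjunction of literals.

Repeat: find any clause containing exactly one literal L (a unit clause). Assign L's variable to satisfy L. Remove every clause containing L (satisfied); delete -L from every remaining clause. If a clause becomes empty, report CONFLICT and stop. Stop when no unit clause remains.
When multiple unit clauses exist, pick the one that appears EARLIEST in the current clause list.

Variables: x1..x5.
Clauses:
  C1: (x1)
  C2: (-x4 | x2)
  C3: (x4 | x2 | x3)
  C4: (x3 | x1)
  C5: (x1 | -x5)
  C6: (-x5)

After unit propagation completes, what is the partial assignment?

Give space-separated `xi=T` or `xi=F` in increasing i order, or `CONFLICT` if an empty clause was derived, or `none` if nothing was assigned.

Answer: x1=T x5=F

Derivation:
unit clause [1] forces x1=T; simplify:
  satisfied 3 clause(s); 3 remain; assigned so far: [1]
unit clause [-5] forces x5=F; simplify:
  satisfied 1 clause(s); 2 remain; assigned so far: [1, 5]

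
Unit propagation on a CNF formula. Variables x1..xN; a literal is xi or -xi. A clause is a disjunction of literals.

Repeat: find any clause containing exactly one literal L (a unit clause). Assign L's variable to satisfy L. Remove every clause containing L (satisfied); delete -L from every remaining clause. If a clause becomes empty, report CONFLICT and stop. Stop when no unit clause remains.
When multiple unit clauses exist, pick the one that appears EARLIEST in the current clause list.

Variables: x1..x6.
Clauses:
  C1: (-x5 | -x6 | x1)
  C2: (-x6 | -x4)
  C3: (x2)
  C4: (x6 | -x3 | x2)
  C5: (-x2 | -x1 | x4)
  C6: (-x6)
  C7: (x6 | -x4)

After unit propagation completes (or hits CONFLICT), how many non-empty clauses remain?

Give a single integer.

unit clause [2] forces x2=T; simplify:
  drop -2 from [-2, -1, 4] -> [-1, 4]
  satisfied 2 clause(s); 5 remain; assigned so far: [2]
unit clause [-6] forces x6=F; simplify:
  drop 6 from [6, -4] -> [-4]
  satisfied 3 clause(s); 2 remain; assigned so far: [2, 6]
unit clause [-4] forces x4=F; simplify:
  drop 4 from [-1, 4] -> [-1]
  satisfied 1 clause(s); 1 remain; assigned so far: [2, 4, 6]
unit clause [-1] forces x1=F; simplify:
  satisfied 1 clause(s); 0 remain; assigned so far: [1, 2, 4, 6]

Answer: 0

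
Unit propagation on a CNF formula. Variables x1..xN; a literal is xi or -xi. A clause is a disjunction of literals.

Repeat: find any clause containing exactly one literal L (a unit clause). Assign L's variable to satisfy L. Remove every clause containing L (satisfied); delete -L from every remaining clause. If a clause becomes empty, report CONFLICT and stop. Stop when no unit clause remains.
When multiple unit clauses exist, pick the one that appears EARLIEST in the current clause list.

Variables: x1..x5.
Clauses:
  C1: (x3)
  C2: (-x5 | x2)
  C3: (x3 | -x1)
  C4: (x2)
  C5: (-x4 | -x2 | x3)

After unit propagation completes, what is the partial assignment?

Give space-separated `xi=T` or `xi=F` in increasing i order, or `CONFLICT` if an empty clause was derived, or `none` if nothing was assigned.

unit clause [3] forces x3=T; simplify:
  satisfied 3 clause(s); 2 remain; assigned so far: [3]
unit clause [2] forces x2=T; simplify:
  satisfied 2 clause(s); 0 remain; assigned so far: [2, 3]

Answer: x2=T x3=T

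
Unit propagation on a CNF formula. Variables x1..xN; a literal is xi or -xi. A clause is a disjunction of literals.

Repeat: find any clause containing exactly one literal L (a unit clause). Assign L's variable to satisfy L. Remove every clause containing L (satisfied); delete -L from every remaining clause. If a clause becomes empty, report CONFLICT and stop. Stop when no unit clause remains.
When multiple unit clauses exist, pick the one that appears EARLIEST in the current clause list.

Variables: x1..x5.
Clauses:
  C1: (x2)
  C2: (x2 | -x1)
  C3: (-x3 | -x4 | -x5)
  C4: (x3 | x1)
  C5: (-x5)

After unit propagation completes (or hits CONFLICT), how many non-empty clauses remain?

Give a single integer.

unit clause [2] forces x2=T; simplify:
  satisfied 2 clause(s); 3 remain; assigned so far: [2]
unit clause [-5] forces x5=F; simplify:
  satisfied 2 clause(s); 1 remain; assigned so far: [2, 5]

Answer: 1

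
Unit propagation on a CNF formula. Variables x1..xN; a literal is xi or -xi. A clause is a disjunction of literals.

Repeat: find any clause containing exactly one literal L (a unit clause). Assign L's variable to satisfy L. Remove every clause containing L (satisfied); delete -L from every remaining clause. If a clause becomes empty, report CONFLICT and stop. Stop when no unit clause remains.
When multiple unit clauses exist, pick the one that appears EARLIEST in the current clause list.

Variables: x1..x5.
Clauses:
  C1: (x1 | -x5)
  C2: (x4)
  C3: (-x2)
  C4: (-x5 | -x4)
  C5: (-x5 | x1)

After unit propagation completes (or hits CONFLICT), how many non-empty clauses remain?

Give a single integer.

Answer: 0

Derivation:
unit clause [4] forces x4=T; simplify:
  drop -4 from [-5, -4] -> [-5]
  satisfied 1 clause(s); 4 remain; assigned so far: [4]
unit clause [-2] forces x2=F; simplify:
  satisfied 1 clause(s); 3 remain; assigned so far: [2, 4]
unit clause [-5] forces x5=F; simplify:
  satisfied 3 clause(s); 0 remain; assigned so far: [2, 4, 5]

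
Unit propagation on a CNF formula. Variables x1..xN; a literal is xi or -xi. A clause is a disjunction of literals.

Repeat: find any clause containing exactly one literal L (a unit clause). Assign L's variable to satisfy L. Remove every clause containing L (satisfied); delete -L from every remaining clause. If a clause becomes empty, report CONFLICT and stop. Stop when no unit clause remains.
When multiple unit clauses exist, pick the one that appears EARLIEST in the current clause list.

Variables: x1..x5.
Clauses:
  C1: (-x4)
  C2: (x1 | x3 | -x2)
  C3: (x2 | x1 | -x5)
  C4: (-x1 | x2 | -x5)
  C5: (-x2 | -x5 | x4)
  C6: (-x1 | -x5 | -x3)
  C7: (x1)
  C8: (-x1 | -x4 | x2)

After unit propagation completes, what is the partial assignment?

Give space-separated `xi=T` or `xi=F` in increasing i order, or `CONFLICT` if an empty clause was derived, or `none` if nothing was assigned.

unit clause [-4] forces x4=F; simplify:
  drop 4 from [-2, -5, 4] -> [-2, -5]
  satisfied 2 clause(s); 6 remain; assigned so far: [4]
unit clause [1] forces x1=T; simplify:
  drop -1 from [-1, 2, -5] -> [2, -5]
  drop -1 from [-1, -5, -3] -> [-5, -3]
  satisfied 3 clause(s); 3 remain; assigned so far: [1, 4]

Answer: x1=T x4=F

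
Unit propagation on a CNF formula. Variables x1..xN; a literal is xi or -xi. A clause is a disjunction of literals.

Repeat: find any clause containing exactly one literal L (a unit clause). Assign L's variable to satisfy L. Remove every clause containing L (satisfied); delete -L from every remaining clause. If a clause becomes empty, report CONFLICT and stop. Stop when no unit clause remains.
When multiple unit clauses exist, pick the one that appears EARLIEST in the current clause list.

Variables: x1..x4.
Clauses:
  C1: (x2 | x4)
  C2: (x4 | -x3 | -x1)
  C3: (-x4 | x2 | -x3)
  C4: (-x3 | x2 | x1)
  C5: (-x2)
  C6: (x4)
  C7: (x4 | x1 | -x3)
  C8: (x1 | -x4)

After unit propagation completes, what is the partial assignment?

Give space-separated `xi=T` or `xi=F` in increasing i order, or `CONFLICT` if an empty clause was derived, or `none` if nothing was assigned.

unit clause [-2] forces x2=F; simplify:
  drop 2 from [2, 4] -> [4]
  drop 2 from [-4, 2, -3] -> [-4, -3]
  drop 2 from [-3, 2, 1] -> [-3, 1]
  satisfied 1 clause(s); 7 remain; assigned so far: [2]
unit clause [4] forces x4=T; simplify:
  drop -4 from [-4, -3] -> [-3]
  drop -4 from [1, -4] -> [1]
  satisfied 4 clause(s); 3 remain; assigned so far: [2, 4]
unit clause [-3] forces x3=F; simplify:
  satisfied 2 clause(s); 1 remain; assigned so far: [2, 3, 4]
unit clause [1] forces x1=T; simplify:
  satisfied 1 clause(s); 0 remain; assigned so far: [1, 2, 3, 4]

Answer: x1=T x2=F x3=F x4=T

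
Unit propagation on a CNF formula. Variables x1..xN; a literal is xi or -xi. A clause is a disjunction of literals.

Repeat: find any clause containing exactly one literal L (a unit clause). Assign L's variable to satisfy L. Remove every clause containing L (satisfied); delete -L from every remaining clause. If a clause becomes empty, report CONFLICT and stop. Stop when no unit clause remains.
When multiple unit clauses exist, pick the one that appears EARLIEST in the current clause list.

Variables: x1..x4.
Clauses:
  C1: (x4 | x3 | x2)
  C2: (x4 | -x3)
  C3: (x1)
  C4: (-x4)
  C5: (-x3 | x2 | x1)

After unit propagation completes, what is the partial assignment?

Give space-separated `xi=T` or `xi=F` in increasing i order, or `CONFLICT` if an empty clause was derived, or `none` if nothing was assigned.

unit clause [1] forces x1=T; simplify:
  satisfied 2 clause(s); 3 remain; assigned so far: [1]
unit clause [-4] forces x4=F; simplify:
  drop 4 from [4, 3, 2] -> [3, 2]
  drop 4 from [4, -3] -> [-3]
  satisfied 1 clause(s); 2 remain; assigned so far: [1, 4]
unit clause [-3] forces x3=F; simplify:
  drop 3 from [3, 2] -> [2]
  satisfied 1 clause(s); 1 remain; assigned so far: [1, 3, 4]
unit clause [2] forces x2=T; simplify:
  satisfied 1 clause(s); 0 remain; assigned so far: [1, 2, 3, 4]

Answer: x1=T x2=T x3=F x4=F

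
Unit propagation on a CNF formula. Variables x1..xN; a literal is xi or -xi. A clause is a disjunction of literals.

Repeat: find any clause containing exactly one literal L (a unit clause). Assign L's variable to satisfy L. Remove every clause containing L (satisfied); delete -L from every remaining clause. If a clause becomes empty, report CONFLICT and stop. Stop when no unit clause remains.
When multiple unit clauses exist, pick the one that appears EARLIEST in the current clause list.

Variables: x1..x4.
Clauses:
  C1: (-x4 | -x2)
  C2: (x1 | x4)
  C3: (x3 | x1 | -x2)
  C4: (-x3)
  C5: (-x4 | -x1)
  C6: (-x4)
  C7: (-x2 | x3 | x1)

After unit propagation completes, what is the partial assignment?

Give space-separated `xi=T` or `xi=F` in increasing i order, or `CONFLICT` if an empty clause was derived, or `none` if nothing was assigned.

Answer: x1=T x3=F x4=F

Derivation:
unit clause [-3] forces x3=F; simplify:
  drop 3 from [3, 1, -2] -> [1, -2]
  drop 3 from [-2, 3, 1] -> [-2, 1]
  satisfied 1 clause(s); 6 remain; assigned so far: [3]
unit clause [-4] forces x4=F; simplify:
  drop 4 from [1, 4] -> [1]
  satisfied 3 clause(s); 3 remain; assigned so far: [3, 4]
unit clause [1] forces x1=T; simplify:
  satisfied 3 clause(s); 0 remain; assigned so far: [1, 3, 4]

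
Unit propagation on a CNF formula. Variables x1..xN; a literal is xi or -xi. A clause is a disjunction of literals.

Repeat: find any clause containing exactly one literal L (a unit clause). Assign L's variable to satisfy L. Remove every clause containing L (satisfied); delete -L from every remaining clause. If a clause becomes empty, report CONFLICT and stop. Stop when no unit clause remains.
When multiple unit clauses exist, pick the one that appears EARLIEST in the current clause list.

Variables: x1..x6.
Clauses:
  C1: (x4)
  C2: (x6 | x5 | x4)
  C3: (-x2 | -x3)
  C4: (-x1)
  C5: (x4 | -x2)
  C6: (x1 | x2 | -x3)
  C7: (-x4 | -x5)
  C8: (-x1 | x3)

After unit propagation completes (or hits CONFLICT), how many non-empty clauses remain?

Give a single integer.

Answer: 2

Derivation:
unit clause [4] forces x4=T; simplify:
  drop -4 from [-4, -5] -> [-5]
  satisfied 3 clause(s); 5 remain; assigned so far: [4]
unit clause [-1] forces x1=F; simplify:
  drop 1 from [1, 2, -3] -> [2, -3]
  satisfied 2 clause(s); 3 remain; assigned so far: [1, 4]
unit clause [-5] forces x5=F; simplify:
  satisfied 1 clause(s); 2 remain; assigned so far: [1, 4, 5]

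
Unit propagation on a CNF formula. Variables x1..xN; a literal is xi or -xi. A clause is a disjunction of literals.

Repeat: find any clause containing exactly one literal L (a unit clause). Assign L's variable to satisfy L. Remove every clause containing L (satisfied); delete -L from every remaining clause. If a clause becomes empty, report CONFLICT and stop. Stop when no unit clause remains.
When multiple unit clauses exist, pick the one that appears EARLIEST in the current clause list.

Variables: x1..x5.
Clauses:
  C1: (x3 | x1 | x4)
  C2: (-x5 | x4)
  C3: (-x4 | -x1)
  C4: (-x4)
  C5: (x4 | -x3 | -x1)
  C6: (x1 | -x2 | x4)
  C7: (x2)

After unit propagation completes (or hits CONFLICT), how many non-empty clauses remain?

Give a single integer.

Answer: 0

Derivation:
unit clause [-4] forces x4=F; simplify:
  drop 4 from [3, 1, 4] -> [3, 1]
  drop 4 from [-5, 4] -> [-5]
  drop 4 from [4, -3, -1] -> [-3, -1]
  drop 4 from [1, -2, 4] -> [1, -2]
  satisfied 2 clause(s); 5 remain; assigned so far: [4]
unit clause [-5] forces x5=F; simplify:
  satisfied 1 clause(s); 4 remain; assigned so far: [4, 5]
unit clause [2] forces x2=T; simplify:
  drop -2 from [1, -2] -> [1]
  satisfied 1 clause(s); 3 remain; assigned so far: [2, 4, 5]
unit clause [1] forces x1=T; simplify:
  drop -1 from [-3, -1] -> [-3]
  satisfied 2 clause(s); 1 remain; assigned so far: [1, 2, 4, 5]
unit clause [-3] forces x3=F; simplify:
  satisfied 1 clause(s); 0 remain; assigned so far: [1, 2, 3, 4, 5]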